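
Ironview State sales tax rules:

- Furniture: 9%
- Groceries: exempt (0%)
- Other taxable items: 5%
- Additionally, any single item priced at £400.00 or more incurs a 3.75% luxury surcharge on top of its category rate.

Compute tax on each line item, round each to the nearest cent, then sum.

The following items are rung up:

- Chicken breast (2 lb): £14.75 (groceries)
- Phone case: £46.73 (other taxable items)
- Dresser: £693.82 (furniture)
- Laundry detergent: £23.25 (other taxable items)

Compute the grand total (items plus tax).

£870.51

Chicken breast (2 lb) £14.75: groceries → 0% → £0.00
Phone case £46.73: other taxable items → 5% → £2.34
Dresser £693.82: furniture → 9% + 3.75% surcharge = 12.75% → £88.46
Laundry detergent £23.25: other taxable items → 5% → £1.16
Subtotal = £778.55; tax = £91.96; total due = £870.51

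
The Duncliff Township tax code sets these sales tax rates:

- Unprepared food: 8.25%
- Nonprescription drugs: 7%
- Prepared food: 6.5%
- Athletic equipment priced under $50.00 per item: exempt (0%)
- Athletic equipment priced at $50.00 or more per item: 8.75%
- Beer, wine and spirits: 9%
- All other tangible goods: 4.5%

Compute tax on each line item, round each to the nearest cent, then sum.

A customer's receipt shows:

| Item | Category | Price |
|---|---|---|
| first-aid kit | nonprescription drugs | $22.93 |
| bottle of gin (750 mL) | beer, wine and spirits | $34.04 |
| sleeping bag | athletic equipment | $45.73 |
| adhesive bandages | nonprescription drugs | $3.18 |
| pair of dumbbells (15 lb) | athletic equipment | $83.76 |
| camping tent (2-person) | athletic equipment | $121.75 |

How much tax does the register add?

First-aid kit $22.93: nonprescription drugs → 7% → $1.61
Bottle of gin (750 mL) $34.04: beer, wine and spirits → 9% → $3.06
Sleeping bag $45.73: athletic equipment, under $50.00 → 0% → $0.00
Adhesive bandages $3.18: nonprescription drugs → 7% → $0.22
Pair of dumbbells (15 lb) $83.76: athletic equipment, $50.00 or more → 8.75% → $7.33
Camping tent (2-person) $121.75: athletic equipment, $50.00 or more → 8.75% → $10.65
Total tax = $1.61 + $3.06 + $0.22 + $7.33 + $10.65 = $22.87

$22.87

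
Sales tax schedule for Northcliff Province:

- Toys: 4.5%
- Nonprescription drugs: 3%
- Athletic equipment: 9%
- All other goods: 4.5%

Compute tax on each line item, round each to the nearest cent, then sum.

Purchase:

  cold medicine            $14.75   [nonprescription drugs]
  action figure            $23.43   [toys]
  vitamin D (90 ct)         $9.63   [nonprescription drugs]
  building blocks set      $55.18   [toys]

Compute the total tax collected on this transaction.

$4.26

Cold medicine $14.75: nonprescription drugs → 3% → $0.44
Action figure $23.43: toys → 4.5% → $1.05
Vitamin D (90 ct) $9.63: nonprescription drugs → 3% → $0.29
Building blocks set $55.18: toys → 4.5% → $2.48
Total tax = $0.44 + $1.05 + $0.29 + $2.48 = $4.26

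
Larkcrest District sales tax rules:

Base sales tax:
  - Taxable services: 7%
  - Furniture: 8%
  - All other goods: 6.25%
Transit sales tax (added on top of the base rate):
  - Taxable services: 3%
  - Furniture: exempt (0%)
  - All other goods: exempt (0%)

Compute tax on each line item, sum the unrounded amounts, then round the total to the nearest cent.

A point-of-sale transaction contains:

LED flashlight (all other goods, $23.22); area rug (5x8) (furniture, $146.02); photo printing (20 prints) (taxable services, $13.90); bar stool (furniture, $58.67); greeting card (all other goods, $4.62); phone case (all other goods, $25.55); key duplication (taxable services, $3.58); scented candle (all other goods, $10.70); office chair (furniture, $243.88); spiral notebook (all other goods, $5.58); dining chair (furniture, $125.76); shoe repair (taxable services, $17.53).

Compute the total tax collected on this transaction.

$53.80

LED flashlight $23.22: all other goods → 6.25% + 0% transit = 6.25% → $1.45125
Area rug (5x8) $146.02: furniture → 8% + 0% transit = 8% → $11.6816
Photo printing (20 prints) $13.90: taxable services → 7% + 3% transit = 10% → $1.39
Bar stool $58.67: furniture → 8% + 0% transit = 8% → $4.6936
Greeting card $4.62: all other goods → 6.25% + 0% transit = 6.25% → $0.28875
Phone case $25.55: all other goods → 6.25% + 0% transit = 6.25% → $1.596875
Key duplication $3.58: taxable services → 7% + 3% transit = 10% → $0.358
Scented candle $10.70: all other goods → 6.25% + 0% transit = 6.25% → $0.66875
Office chair $243.88: furniture → 8% + 0% transit = 8% → $19.5104
Spiral notebook $5.58: all other goods → 6.25% + 0% transit = 6.25% → $0.34875
Dining chair $125.76: furniture → 8% + 0% transit = 8% → $10.0608
Shoe repair $17.53: taxable services → 7% + 3% transit = 10% → $1.753
Unrounded tax sum = $53.801775 → $53.80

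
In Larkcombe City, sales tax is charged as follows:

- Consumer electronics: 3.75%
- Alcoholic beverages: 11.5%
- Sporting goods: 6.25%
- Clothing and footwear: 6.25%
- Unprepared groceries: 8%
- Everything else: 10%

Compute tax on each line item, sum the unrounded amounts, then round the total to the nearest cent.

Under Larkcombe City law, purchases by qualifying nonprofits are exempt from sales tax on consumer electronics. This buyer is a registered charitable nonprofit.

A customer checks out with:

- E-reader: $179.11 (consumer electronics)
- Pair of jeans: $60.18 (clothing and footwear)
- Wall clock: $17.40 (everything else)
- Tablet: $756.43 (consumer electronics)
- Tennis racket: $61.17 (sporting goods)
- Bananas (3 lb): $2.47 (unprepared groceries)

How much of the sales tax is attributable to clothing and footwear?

$3.76

Pair of jeans $60.18: clothing and footwear → 6.25% → $3.76125
Tax on clothing and footwear: unrounded sum = $3.76125 → $3.76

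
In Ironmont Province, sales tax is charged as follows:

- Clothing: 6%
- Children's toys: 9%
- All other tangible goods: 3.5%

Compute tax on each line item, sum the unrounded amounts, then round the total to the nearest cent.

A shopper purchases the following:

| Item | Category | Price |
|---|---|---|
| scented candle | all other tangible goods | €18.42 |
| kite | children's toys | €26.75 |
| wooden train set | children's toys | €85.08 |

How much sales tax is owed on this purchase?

Scented candle €18.42: all other tangible goods → 3.5% → €0.6447
Kite €26.75: children's toys → 9% → €2.4075
Wooden train set €85.08: children's toys → 9% → €7.6572
Unrounded tax sum = €10.7094 → €10.71

€10.71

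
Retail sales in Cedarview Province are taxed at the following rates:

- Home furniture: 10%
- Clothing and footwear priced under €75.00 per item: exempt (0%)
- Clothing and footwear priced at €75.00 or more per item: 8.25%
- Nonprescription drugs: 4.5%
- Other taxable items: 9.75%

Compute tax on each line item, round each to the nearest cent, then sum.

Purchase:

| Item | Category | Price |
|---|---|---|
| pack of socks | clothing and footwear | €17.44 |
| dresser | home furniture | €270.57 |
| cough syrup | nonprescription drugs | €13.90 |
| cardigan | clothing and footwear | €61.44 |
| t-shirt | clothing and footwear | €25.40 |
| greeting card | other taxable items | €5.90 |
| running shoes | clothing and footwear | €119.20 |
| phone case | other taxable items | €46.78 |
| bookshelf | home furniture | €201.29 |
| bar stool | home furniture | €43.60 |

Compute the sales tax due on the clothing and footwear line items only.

Pack of socks €17.44: clothing and footwear, under €75.00 → 0% → €0.00
Cardigan €61.44: clothing and footwear, under €75.00 → 0% → €0.00
T-shirt €25.40: clothing and footwear, under €75.00 → 0% → €0.00
Running shoes €119.20: clothing and footwear, €75.00 or more → 8.25% → €9.83
Tax on clothing and footwear = €0.00 + €0.00 + €0.00 + €9.83 = €9.83

€9.83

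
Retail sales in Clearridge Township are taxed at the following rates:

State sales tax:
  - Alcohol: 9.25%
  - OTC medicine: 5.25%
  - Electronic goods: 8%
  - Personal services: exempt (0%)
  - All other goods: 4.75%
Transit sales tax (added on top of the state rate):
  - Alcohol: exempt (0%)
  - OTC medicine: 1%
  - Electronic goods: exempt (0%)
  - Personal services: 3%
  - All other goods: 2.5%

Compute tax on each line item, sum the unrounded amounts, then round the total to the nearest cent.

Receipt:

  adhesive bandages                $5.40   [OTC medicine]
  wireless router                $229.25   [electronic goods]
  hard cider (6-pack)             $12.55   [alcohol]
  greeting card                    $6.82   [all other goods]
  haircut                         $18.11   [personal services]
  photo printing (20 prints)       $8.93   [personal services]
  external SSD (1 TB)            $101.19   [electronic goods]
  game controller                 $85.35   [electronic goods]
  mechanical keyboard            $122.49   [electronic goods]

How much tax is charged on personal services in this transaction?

Haircut $18.11: personal services → 0% + 3% transit = 3% → $0.5433
Photo printing (20 prints) $8.93: personal services → 0% + 3% transit = 3% → $0.2679
Tax on personal services: unrounded sum = $0.8112 → $0.81

$0.81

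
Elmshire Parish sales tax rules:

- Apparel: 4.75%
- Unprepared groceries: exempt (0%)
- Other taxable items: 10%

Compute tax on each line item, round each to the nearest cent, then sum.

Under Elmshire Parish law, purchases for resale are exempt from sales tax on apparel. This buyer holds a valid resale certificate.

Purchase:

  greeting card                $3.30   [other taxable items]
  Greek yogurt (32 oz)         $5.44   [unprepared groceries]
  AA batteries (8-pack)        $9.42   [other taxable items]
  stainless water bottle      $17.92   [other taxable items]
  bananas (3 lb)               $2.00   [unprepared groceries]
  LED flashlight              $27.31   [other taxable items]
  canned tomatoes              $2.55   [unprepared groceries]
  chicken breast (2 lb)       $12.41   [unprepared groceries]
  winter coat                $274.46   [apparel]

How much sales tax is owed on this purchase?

Greeting card $3.30: other taxable items → 10% → $0.33
Greek yogurt (32 oz) $5.44: unprepared groceries → 0% → $0.00
AA batteries (8-pack) $9.42: other taxable items → 10% → $0.94
Stainless water bottle $17.92: other taxable items → 10% → $1.79
Bananas (3 lb) $2.00: unprepared groceries → 0% → $0.00
LED flashlight $27.31: other taxable items → 10% → $2.73
Canned tomatoes $2.55: unprepared groceries → 0% → $0.00
Chicken breast (2 lb) $12.41: unprepared groceries → 0% → $0.00
Winter coat $274.46: apparel, buyer-exempt → 0% → $0.00
Total tax = $0.33 + $0.94 + $1.79 + $2.73 = $5.79

$5.79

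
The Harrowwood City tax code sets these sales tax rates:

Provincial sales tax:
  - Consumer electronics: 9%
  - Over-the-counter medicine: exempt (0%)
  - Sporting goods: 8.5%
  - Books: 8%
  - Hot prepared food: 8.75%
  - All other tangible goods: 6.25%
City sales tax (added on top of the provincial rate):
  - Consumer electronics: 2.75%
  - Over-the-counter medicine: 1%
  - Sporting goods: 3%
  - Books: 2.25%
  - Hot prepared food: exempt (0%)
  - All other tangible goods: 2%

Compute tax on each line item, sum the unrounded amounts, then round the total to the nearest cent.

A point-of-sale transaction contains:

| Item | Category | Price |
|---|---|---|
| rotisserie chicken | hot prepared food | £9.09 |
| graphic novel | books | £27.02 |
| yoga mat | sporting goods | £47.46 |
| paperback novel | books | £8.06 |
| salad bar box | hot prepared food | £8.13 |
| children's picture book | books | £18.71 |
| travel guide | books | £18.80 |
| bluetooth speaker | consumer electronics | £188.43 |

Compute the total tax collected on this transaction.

£36.55

Rotisserie chicken £9.09: hot prepared food → 8.75% + 0% city = 8.75% → £0.795375
Graphic novel £27.02: books → 8% + 2.25% city = 10.25% → £2.76955
Yoga mat £47.46: sporting goods → 8.5% + 3% city = 11.5% → £5.4579
Paperback novel £8.06: books → 8% + 2.25% city = 10.25% → £0.82615
Salad bar box £8.13: hot prepared food → 8.75% + 0% city = 8.75% → £0.711375
Children's picture book £18.71: books → 8% + 2.25% city = 10.25% → £1.917775
Travel guide £18.80: books → 8% + 2.25% city = 10.25% → £1.927
Bluetooth speaker £188.43: consumer electronics → 9% + 2.75% city = 11.75% → £22.140525
Unrounded tax sum = £36.54565 → £36.55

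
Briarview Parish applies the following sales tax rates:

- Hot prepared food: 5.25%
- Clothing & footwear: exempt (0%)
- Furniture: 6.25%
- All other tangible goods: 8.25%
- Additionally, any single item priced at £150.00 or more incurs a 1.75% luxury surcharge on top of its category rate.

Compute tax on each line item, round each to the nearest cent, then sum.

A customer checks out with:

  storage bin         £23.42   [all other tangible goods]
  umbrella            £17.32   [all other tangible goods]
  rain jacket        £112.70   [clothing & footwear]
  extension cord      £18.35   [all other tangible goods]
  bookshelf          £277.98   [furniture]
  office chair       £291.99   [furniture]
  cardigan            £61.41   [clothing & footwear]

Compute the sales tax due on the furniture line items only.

Bookshelf £277.98: furniture → 6.25% + 1.75% surcharge = 8% → £22.24
Office chair £291.99: furniture → 6.25% + 1.75% surcharge = 8% → £23.36
Tax on furniture = £22.24 + £23.36 = £45.60

£45.60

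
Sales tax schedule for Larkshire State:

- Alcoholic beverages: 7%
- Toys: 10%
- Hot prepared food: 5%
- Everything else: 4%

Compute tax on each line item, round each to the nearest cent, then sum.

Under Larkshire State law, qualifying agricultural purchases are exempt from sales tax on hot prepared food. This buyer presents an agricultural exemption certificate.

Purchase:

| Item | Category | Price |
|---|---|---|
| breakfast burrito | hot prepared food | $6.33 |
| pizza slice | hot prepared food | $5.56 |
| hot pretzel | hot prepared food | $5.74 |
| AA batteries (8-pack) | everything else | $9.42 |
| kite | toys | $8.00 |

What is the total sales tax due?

$1.18

Breakfast burrito $6.33: hot prepared food, buyer-exempt → 0% → $0.00
Pizza slice $5.56: hot prepared food, buyer-exempt → 0% → $0.00
Hot pretzel $5.74: hot prepared food, buyer-exempt → 0% → $0.00
AA batteries (8-pack) $9.42: everything else → 4% → $0.38
Kite $8.00: toys → 10% → $0.80
Total tax = $0.38 + $0.80 = $1.18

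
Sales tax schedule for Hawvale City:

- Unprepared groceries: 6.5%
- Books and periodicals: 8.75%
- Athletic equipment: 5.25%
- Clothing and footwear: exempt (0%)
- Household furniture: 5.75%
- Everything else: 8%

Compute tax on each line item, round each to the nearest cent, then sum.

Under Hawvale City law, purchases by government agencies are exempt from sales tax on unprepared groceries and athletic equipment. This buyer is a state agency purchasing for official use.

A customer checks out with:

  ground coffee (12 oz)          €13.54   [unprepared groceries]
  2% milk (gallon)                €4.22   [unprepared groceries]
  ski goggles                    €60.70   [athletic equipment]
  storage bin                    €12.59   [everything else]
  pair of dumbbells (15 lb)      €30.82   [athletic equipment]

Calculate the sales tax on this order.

€1.01

Ground coffee (12 oz) €13.54: unprepared groceries, buyer-exempt → 0% → €0.00
2% milk (gallon) €4.22: unprepared groceries, buyer-exempt → 0% → €0.00
Ski goggles €60.70: athletic equipment, buyer-exempt → 0% → €0.00
Storage bin €12.59: everything else → 8% → €1.01
Pair of dumbbells (15 lb) €30.82: athletic equipment, buyer-exempt → 0% → €0.00
Total tax = €1.01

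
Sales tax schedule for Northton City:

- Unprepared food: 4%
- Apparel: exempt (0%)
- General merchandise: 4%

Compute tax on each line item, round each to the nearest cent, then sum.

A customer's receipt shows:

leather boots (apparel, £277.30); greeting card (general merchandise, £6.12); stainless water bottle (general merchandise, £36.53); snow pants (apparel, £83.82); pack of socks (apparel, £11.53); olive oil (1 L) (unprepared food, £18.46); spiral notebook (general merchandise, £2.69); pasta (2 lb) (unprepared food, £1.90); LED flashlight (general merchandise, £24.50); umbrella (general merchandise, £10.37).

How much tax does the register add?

Leather boots £277.30: apparel → 0% → £0.00
Greeting card £6.12: general merchandise → 4% → £0.24
Stainless water bottle £36.53: general merchandise → 4% → £1.46
Snow pants £83.82: apparel → 0% → £0.00
Pack of socks £11.53: apparel → 0% → £0.00
Olive oil (1 L) £18.46: unprepared food → 4% → £0.74
Spiral notebook £2.69: general merchandise → 4% → £0.11
Pasta (2 lb) £1.90: unprepared food → 4% → £0.08
LED flashlight £24.50: general merchandise → 4% → £0.98
Umbrella £10.37: general merchandise → 4% → £0.41
Total tax = £0.24 + £1.46 + £0.74 + £0.11 + £0.08 + £0.98 + £0.41 = £4.02

£4.02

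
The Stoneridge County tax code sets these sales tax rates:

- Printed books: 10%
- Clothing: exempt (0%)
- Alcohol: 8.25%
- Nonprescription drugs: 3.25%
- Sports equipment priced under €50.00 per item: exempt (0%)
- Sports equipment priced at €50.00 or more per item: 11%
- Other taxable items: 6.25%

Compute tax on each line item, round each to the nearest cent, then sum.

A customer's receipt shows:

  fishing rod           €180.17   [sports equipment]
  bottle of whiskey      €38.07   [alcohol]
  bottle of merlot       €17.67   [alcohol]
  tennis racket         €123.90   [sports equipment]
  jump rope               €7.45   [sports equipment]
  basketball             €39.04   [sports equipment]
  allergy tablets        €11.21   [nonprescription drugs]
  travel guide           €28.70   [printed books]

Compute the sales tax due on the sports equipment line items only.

€33.45

Fishing rod €180.17: sports equipment, €50.00 or more → 11% → €19.82
Tennis racket €123.90: sports equipment, €50.00 or more → 11% → €13.63
Jump rope €7.45: sports equipment, under €50.00 → 0% → €0.00
Basketball €39.04: sports equipment, under €50.00 → 0% → €0.00
Tax on sports equipment = €19.82 + €13.63 + €0.00 + €0.00 = €33.45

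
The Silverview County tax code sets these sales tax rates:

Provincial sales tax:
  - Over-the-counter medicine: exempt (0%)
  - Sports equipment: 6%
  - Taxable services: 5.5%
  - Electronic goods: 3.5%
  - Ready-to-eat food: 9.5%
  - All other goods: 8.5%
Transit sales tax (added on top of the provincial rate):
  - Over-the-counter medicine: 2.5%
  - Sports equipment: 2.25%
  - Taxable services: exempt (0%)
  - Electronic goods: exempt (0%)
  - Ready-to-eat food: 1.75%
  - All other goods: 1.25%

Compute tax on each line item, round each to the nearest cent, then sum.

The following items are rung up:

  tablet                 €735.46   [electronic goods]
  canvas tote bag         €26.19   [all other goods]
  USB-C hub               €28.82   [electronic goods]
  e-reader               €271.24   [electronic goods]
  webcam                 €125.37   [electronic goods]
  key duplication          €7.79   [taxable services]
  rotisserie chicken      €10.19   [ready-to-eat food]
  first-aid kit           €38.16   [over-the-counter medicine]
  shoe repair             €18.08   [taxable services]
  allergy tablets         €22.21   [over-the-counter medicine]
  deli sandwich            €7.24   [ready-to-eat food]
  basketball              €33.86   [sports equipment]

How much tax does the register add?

Tablet €735.46: electronic goods → 3.5% + 0% transit = 3.5% → €25.74
Canvas tote bag €26.19: all other goods → 8.5% + 1.25% transit = 9.75% → €2.55
USB-C hub €28.82: electronic goods → 3.5% + 0% transit = 3.5% → €1.01
E-reader €271.24: electronic goods → 3.5% + 0% transit = 3.5% → €9.49
Webcam €125.37: electronic goods → 3.5% + 0% transit = 3.5% → €4.39
Key duplication €7.79: taxable services → 5.5% + 0% transit = 5.5% → €0.43
Rotisserie chicken €10.19: ready-to-eat food → 9.5% + 1.75% transit = 11.25% → €1.15
First-aid kit €38.16: over-the-counter medicine → 0% + 2.5% transit = 2.5% → €0.95
Shoe repair €18.08: taxable services → 5.5% + 0% transit = 5.5% → €0.99
Allergy tablets €22.21: over-the-counter medicine → 0% + 2.5% transit = 2.5% → €0.56
Deli sandwich €7.24: ready-to-eat food → 9.5% + 1.75% transit = 11.25% → €0.81
Basketball €33.86: sports equipment → 6% + 2.25% transit = 8.25% → €2.79
Total tax = €25.74 + €2.55 + €1.01 + €9.49 + €4.39 + €0.43 + €1.15 + €0.95 + €0.99 + €0.56 + €0.81 + €2.79 = €50.86

€50.86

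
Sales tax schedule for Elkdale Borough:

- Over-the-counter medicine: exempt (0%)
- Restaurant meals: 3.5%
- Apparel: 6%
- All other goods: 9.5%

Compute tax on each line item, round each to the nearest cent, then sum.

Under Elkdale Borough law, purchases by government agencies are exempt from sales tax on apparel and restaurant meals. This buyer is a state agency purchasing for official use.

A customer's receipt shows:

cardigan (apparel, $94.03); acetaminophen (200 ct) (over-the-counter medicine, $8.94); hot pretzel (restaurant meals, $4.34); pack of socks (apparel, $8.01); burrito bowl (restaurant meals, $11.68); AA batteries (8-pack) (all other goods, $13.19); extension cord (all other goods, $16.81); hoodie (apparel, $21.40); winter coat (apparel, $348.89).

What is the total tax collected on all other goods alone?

AA batteries (8-pack) $13.19: all other goods → 9.5% → $1.25
Extension cord $16.81: all other goods → 9.5% → $1.60
Tax on all other goods = $1.25 + $1.60 = $2.85

$2.85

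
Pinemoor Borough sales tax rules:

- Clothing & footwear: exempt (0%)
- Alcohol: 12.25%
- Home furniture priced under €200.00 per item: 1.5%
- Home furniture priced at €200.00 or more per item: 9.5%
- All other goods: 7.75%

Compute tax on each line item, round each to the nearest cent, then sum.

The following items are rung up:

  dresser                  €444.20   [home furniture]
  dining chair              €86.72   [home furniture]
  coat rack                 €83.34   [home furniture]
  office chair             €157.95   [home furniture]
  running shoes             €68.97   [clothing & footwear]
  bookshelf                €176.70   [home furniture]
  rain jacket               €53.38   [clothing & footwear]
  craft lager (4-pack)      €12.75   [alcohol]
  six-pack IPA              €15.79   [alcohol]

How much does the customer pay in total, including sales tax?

€1153.06

Dresser €444.20: home furniture, €200.00 or more → 9.5% → €42.20
Dining chair €86.72: home furniture, under €200.00 → 1.5% → €1.30
Coat rack €83.34: home furniture, under €200.00 → 1.5% → €1.25
Office chair €157.95: home furniture, under €200.00 → 1.5% → €2.37
Running shoes €68.97: clothing & footwear → 0% → €0.00
Bookshelf €176.70: home furniture, under €200.00 → 1.5% → €2.65
Rain jacket €53.38: clothing & footwear → 0% → €0.00
Craft lager (4-pack) €12.75: alcohol → 12.25% → €1.56
Six-pack IPA €15.79: alcohol → 12.25% → €1.93
Subtotal = €1099.80; tax = €53.26; total due = €1153.06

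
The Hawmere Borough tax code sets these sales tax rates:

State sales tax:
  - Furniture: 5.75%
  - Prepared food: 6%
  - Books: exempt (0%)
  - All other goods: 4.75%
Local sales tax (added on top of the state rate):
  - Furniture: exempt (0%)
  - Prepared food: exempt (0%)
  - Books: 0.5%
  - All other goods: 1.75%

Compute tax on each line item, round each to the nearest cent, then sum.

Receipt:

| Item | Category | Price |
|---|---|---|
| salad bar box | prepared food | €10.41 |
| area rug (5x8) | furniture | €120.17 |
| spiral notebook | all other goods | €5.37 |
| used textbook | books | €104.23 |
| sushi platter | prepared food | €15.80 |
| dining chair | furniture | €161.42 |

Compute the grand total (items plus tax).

Salad bar box €10.41: prepared food → 6% + 0% local = 6% → €0.62
Area rug (5x8) €120.17: furniture → 5.75% + 0% local = 5.75% → €6.91
Spiral notebook €5.37: all other goods → 4.75% + 1.75% local = 6.5% → €0.35
Used textbook €104.23: books → 0% + 0.5% local = 0.5% → €0.52
Sushi platter €15.80: prepared food → 6% + 0% local = 6% → €0.95
Dining chair €161.42: furniture → 5.75% + 0% local = 5.75% → €9.28
Subtotal = €417.40; tax = €18.63; total due = €436.03

€436.03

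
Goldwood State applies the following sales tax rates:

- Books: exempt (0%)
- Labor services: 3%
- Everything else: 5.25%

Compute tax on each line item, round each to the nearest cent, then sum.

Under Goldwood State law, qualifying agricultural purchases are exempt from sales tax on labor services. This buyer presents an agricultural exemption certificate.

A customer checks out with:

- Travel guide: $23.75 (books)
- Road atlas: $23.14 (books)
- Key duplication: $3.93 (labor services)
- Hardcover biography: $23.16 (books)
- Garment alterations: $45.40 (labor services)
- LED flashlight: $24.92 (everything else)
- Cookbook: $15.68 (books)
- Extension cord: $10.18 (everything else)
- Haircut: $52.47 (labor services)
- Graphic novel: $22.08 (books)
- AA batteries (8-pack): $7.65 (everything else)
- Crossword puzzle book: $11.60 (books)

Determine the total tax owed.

$2.24

Travel guide $23.75: books → 0% → $0.00
Road atlas $23.14: books → 0% → $0.00
Key duplication $3.93: labor services, buyer-exempt → 0% → $0.00
Hardcover biography $23.16: books → 0% → $0.00
Garment alterations $45.40: labor services, buyer-exempt → 0% → $0.00
LED flashlight $24.92: everything else → 5.25% → $1.31
Cookbook $15.68: books → 0% → $0.00
Extension cord $10.18: everything else → 5.25% → $0.53
Haircut $52.47: labor services, buyer-exempt → 0% → $0.00
Graphic novel $22.08: books → 0% → $0.00
AA batteries (8-pack) $7.65: everything else → 5.25% → $0.40
Crossword puzzle book $11.60: books → 0% → $0.00
Total tax = $1.31 + $0.53 + $0.40 = $2.24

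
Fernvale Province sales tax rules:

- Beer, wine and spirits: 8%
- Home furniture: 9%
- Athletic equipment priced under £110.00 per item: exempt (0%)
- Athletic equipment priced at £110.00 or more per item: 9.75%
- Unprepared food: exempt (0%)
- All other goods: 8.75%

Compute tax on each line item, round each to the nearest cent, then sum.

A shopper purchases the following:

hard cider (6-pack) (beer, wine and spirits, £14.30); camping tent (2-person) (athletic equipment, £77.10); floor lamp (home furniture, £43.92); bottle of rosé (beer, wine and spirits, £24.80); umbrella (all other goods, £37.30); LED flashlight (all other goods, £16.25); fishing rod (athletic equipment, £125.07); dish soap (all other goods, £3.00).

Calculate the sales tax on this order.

£24.20

Hard cider (6-pack) £14.30: beer, wine and spirits → 8% → £1.14
Camping tent (2-person) £77.10: athletic equipment, under £110.00 → 0% → £0.00
Floor lamp £43.92: home furniture → 9% → £3.95
Bottle of rosé £24.80: beer, wine and spirits → 8% → £1.98
Umbrella £37.30: all other goods → 8.75% → £3.26
LED flashlight £16.25: all other goods → 8.75% → £1.42
Fishing rod £125.07: athletic equipment, £110.00 or more → 9.75% → £12.19
Dish soap £3.00: all other goods → 8.75% → £0.26
Total tax = £1.14 + £3.95 + £1.98 + £3.26 + £1.42 + £12.19 + £0.26 = £24.20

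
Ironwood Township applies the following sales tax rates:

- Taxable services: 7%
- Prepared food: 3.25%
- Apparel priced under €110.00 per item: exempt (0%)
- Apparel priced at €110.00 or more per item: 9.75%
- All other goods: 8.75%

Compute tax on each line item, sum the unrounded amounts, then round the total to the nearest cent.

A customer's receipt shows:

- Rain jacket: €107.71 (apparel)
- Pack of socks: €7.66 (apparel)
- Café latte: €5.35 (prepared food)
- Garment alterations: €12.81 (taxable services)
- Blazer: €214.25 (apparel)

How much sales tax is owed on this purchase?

€21.96

Rain jacket €107.71: apparel, under €110.00 → 0% → €0.00
Pack of socks €7.66: apparel, under €110.00 → 0% → €0.00
Café latte €5.35: prepared food → 3.25% → €0.173875
Garment alterations €12.81: taxable services → 7% → €0.8967
Blazer €214.25: apparel, €110.00 or more → 9.75% → €20.889375
Unrounded tax sum = €21.95995 → €21.96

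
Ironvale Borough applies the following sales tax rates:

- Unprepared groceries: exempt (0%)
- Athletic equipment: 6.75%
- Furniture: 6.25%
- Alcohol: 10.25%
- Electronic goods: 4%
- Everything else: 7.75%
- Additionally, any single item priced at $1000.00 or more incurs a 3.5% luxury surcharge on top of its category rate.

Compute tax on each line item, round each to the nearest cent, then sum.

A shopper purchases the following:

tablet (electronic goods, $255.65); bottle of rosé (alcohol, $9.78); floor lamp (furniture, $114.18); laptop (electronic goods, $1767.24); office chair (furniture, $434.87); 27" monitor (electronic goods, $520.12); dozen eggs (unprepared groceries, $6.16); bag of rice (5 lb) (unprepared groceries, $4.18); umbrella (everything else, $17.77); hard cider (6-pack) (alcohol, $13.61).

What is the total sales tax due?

$201.67

Tablet $255.65: electronic goods → 4% → $10.23
Bottle of rosé $9.78: alcohol → 10.25% → $1.00
Floor lamp $114.18: furniture → 6.25% → $7.14
Laptop $1767.24: electronic goods → 4% + 3.5% surcharge = 7.5% → $132.54
Office chair $434.87: furniture → 6.25% → $27.18
27" monitor $520.12: electronic goods → 4% → $20.80
Dozen eggs $6.16: unprepared groceries → 0% → $0.00
Bag of rice (5 lb) $4.18: unprepared groceries → 0% → $0.00
Umbrella $17.77: everything else → 7.75% → $1.38
Hard cider (6-pack) $13.61: alcohol → 10.25% → $1.40
Total tax = $10.23 + $1.00 + $7.14 + $132.54 + $27.18 + $20.80 + $1.38 + $1.40 = $201.67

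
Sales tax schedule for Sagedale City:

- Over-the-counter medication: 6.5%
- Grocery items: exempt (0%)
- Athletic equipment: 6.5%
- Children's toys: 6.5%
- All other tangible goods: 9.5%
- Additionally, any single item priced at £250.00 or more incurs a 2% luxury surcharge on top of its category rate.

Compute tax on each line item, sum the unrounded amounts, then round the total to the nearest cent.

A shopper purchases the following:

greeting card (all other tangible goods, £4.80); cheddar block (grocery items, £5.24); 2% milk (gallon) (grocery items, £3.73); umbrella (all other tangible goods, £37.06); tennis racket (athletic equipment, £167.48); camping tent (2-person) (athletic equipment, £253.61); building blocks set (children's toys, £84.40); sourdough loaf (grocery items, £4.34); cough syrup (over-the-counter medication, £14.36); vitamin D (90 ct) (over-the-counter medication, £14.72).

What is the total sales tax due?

Greeting card £4.80: all other tangible goods → 9.5% → £0.456
Cheddar block £5.24: grocery items → 0% → £0.00
2% milk (gallon) £3.73: grocery items → 0% → £0.00
Umbrella £37.06: all other tangible goods → 9.5% → £3.5207
Tennis racket £167.48: athletic equipment → 6.5% → £10.8862
Camping tent (2-person) £253.61: athletic equipment → 6.5% + 2% surcharge = 8.5% → £21.55685
Building blocks set £84.40: children's toys → 6.5% → £5.486
Sourdough loaf £4.34: grocery items → 0% → £0.00
Cough syrup £14.36: over-the-counter medication → 6.5% → £0.9334
Vitamin D (90 ct) £14.72: over-the-counter medication → 6.5% → £0.9568
Unrounded tax sum = £43.79595 → £43.80

£43.80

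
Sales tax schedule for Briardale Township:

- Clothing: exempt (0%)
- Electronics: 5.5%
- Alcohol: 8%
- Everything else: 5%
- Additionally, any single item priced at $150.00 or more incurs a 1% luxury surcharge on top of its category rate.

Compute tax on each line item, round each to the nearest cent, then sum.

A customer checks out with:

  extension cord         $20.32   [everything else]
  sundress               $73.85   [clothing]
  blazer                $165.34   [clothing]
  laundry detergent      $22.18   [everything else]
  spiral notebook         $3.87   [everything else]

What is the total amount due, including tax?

$289.53

Extension cord $20.32: everything else → 5% → $1.02
Sundress $73.85: clothing → 0% → $0.00
Blazer $165.34: clothing → 0% + 1% surcharge = 1% → $1.65
Laundry detergent $22.18: everything else → 5% → $1.11
Spiral notebook $3.87: everything else → 5% → $0.19
Subtotal = $285.56; tax = $3.97; total due = $289.53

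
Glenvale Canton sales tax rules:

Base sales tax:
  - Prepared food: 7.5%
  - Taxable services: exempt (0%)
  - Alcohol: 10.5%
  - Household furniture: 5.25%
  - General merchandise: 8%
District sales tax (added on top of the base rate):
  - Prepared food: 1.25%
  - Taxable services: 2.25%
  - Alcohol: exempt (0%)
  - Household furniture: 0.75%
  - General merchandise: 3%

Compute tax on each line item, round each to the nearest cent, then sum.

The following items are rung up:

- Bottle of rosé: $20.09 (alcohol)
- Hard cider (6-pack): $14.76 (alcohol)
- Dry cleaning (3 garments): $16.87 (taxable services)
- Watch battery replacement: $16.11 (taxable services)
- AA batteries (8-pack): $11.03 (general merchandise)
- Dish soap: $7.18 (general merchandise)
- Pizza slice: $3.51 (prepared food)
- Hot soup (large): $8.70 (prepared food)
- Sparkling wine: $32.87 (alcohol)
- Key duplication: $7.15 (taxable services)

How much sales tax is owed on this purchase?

Bottle of rosé $20.09: alcohol → 10.5% + 0% district = 10.5% → $2.11
Hard cider (6-pack) $14.76: alcohol → 10.5% + 0% district = 10.5% → $1.55
Dry cleaning (3 garments) $16.87: taxable services → 0% + 2.25% district = 2.25% → $0.38
Watch battery replacement $16.11: taxable services → 0% + 2.25% district = 2.25% → $0.36
AA batteries (8-pack) $11.03: general merchandise → 8% + 3% district = 11% → $1.21
Dish soap $7.18: general merchandise → 8% + 3% district = 11% → $0.79
Pizza slice $3.51: prepared food → 7.5% + 1.25% district = 8.75% → $0.31
Hot soup (large) $8.70: prepared food → 7.5% + 1.25% district = 8.75% → $0.76
Sparkling wine $32.87: alcohol → 10.5% + 0% district = 10.5% → $3.45
Key duplication $7.15: taxable services → 0% + 2.25% district = 2.25% → $0.16
Total tax = $2.11 + $1.55 + $0.38 + $0.36 + $1.21 + $0.79 + $0.31 + $0.76 + $3.45 + $0.16 = $11.08

$11.08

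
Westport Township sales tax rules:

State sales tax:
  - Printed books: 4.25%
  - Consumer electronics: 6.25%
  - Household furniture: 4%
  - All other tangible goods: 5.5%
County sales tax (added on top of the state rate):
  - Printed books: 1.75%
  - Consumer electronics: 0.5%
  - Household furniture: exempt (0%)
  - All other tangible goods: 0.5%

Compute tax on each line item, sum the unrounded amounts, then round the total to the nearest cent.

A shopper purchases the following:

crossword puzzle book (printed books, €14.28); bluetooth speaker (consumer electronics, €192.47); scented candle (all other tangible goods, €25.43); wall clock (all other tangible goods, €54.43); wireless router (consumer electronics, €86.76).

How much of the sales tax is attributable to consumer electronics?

Bluetooth speaker €192.47: consumer electronics → 6.25% + 0.5% county = 6.75% → €12.991725
Wireless router €86.76: consumer electronics → 6.25% + 0.5% county = 6.75% → €5.8563
Tax on consumer electronics: unrounded sum = €18.848025 → €18.85

€18.85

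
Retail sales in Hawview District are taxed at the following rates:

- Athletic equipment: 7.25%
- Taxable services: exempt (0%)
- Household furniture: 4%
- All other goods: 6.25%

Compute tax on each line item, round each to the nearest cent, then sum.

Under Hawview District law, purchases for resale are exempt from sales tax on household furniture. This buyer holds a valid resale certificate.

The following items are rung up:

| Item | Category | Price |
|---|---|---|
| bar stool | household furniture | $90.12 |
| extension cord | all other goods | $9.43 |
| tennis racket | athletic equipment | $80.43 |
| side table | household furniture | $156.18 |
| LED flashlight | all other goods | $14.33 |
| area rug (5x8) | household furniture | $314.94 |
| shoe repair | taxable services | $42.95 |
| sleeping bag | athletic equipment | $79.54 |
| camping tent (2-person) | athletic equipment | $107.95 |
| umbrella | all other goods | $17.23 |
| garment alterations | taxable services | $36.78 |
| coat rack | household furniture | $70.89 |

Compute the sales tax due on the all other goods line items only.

$2.57

Extension cord $9.43: all other goods → 6.25% → $0.59
LED flashlight $14.33: all other goods → 6.25% → $0.90
Umbrella $17.23: all other goods → 6.25% → $1.08
Tax on all other goods = $0.59 + $0.90 + $1.08 = $2.57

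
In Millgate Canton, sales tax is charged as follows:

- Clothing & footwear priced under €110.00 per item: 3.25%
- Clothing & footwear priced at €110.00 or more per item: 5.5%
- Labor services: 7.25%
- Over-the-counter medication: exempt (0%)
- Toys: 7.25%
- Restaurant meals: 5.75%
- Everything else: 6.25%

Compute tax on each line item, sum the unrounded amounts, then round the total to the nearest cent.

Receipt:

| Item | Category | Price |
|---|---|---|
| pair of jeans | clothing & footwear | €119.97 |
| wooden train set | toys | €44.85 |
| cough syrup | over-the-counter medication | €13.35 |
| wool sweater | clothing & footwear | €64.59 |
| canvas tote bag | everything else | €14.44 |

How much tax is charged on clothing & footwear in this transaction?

€8.70

Pair of jeans €119.97: clothing & footwear, €110.00 or more → 5.5% → €6.59835
Wool sweater €64.59: clothing & footwear, under €110.00 → 3.25% → €2.099175
Tax on clothing & footwear: unrounded sum = €8.697525 → €8.70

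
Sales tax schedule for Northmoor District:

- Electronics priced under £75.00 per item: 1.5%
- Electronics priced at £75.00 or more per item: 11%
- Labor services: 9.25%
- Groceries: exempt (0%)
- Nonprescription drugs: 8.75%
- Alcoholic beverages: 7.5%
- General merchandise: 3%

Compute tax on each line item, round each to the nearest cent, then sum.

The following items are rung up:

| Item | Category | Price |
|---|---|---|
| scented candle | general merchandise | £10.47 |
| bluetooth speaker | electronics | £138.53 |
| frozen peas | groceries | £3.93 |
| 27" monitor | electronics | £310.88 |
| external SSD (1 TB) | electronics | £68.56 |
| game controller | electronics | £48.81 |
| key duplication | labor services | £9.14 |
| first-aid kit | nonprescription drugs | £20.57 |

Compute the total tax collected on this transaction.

Scented candle £10.47: general merchandise → 3% → £0.31
Bluetooth speaker £138.53: electronics, £75.00 or more → 11% → £15.24
Frozen peas £3.93: groceries → 0% → £0.00
27" monitor £310.88: electronics, £75.00 or more → 11% → £34.20
External SSD (1 TB) £68.56: electronics, under £75.00 → 1.5% → £1.03
Game controller £48.81: electronics, under £75.00 → 1.5% → £0.73
Key duplication £9.14: labor services → 9.25% → £0.85
First-aid kit £20.57: nonprescription drugs → 8.75% → £1.80
Total tax = £0.31 + £15.24 + £34.20 + £1.03 + £0.73 + £0.85 + £1.80 = £54.16

£54.16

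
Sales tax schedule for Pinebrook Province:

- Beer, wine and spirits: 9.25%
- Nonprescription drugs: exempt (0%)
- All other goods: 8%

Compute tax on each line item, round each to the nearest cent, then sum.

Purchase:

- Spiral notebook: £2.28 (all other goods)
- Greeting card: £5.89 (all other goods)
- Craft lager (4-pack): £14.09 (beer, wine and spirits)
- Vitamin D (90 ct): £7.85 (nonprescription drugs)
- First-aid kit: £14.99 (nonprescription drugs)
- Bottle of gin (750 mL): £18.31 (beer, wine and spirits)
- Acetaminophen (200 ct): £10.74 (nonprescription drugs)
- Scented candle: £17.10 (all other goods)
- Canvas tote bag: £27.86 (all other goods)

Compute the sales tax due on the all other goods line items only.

Spiral notebook £2.28: all other goods → 8% → £0.18
Greeting card £5.89: all other goods → 8% → £0.47
Scented candle £17.10: all other goods → 8% → £1.37
Canvas tote bag £27.86: all other goods → 8% → £2.23
Tax on all other goods = £0.18 + £0.47 + £1.37 + £2.23 = £4.25

£4.25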